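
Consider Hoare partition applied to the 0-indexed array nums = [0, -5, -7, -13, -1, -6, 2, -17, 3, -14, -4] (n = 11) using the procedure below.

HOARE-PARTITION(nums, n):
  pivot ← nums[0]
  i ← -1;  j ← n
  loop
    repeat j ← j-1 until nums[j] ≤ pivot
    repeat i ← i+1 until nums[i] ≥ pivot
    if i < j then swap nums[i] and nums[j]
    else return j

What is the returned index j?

pivot = nums[0] = 0; i = -1, j = 11
j→10 (nums[10]=-4≤0), i→0 (nums[0]=0≥0); i<j, swap → [-4, -5, -7, -13, -1, -6, 2, -17, 3, -14, 0]
j→9 (nums[9]=-14≤0), i→6 (nums[6]=2≥0); i<j, swap → [-4, -5, -7, -13, -1, -6, -14, -17, 3, 2, 0]
j→7, i→8; i≥j, return j=7. nums = [-4, -5, -7, -13, -1, -6, -14, -17, 3, 2, 0]

7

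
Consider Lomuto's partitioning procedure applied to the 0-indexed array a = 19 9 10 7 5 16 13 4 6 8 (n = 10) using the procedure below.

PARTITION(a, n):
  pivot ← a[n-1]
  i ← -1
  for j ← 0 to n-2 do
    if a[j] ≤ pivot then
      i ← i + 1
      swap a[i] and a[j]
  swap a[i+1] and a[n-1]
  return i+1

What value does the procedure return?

4

pivot=8, i=-1
j=0: 19>8, skip
j=1: 9>8, skip
j=2: 10>8, skip
j=3: 7≤8, i=0, swap(0,3) ⇒ 7 9 10 19 5 16 13 4 6 8
j=4: 5≤8, i=1, swap(1,4) ⇒ 7 5 10 19 9 16 13 4 6 8
j=5: 16>8, skip
j=6: 13>8, skip
j=7: 4≤8, i=2, swap(2,7) ⇒ 7 5 4 19 9 16 13 10 6 8
j=8: 6≤8, i=3, swap(3,8) ⇒ 7 5 4 6 9 16 13 10 19 8
swap(4,9) ⇒ 7 5 4 6 8 16 13 10 19 9; return 4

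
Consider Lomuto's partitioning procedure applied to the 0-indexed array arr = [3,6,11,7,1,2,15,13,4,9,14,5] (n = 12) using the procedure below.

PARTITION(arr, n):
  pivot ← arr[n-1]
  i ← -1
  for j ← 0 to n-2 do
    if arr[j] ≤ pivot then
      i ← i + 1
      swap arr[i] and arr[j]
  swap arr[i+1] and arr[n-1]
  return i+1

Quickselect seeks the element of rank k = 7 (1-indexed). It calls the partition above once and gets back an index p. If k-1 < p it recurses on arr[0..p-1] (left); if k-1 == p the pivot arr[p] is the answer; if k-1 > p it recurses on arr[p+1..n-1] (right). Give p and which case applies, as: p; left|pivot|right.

4; right

pivot=5, i=-1
j=0: 3≤5, i=0, swap(0,0) ⇒ [3,6,11,7,1,2,15,13,4,9,14,5]
j=1: 6>5, skip
j=2: 11>5, skip
j=3: 7>5, skip
j=4: 1≤5, i=1, swap(1,4) ⇒ [3,1,11,7,6,2,15,13,4,9,14,5]
j=5: 2≤5, i=2, swap(2,5) ⇒ [3,1,2,7,6,11,15,13,4,9,14,5]
j=6: 15>5, skip
j=7: 13>5, skip
j=8: 4≤5, i=3, swap(3,8) ⇒ [3,1,2,4,6,11,15,13,7,9,14,5]
j=9: 9>5, skip
j=10: 14>5, skip
swap(4,11) ⇒ [3,1,2,4,5,11,15,13,7,9,14,6]; return 4
p = 4; k-1 = 6 > 4 ⇒ right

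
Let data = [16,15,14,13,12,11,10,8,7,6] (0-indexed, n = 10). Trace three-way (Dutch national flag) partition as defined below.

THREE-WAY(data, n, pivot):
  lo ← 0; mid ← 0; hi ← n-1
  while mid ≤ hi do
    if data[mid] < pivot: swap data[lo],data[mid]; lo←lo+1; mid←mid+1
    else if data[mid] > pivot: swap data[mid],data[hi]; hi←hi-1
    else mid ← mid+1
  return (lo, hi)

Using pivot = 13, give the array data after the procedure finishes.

pivot = 13; lo=0, mid=0, hi=9
data[mid]=16>13: swap data[0],data[9]; hi=8 → [6,15,14,13,12,11,10,8,7,16]
data[mid]=6<13: swap data[0],data[0]; lo=1,mid=1 → [6,15,14,13,12,11,10,8,7,16]
data[mid]=15>13: swap data[1],data[8]; hi=7 → [6,7,14,13,12,11,10,8,15,16]
data[mid]=7<13: swap data[1],data[1]; lo=2,mid=2 → [6,7,14,13,12,11,10,8,15,16]
data[mid]=14>13: swap data[2],data[7]; hi=6 → [6,7,8,13,12,11,10,14,15,16]
data[mid]=8<13: swap data[2],data[2]; lo=3,mid=3 → [6,7,8,13,12,11,10,14,15,16]
data[mid]=13=13: mid=4
data[mid]=12<13: swap data[3],data[4]; lo=4,mid=5 → [6,7,8,12,13,11,10,14,15,16]
data[mid]=11<13: swap data[4],data[5]; lo=5,mid=6 → [6,7,8,12,11,13,10,14,15,16]
data[mid]=10<13: swap data[5],data[6]; lo=6,mid=7 → [6,7,8,12,11,10,13,14,15,16]
end: lo=6, hi=6; data = [6,7,8,12,11,10,13,14,15,16]

[6,7,8,12,11,10,13,14,15,16]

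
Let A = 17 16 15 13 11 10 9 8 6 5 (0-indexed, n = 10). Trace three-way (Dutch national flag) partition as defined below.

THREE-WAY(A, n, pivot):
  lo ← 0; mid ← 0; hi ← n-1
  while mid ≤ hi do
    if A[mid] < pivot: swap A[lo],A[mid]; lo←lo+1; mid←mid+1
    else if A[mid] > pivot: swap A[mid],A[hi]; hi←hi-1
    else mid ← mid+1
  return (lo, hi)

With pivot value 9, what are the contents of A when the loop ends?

5 6 8 9 10 11 13 15 16 17

lo=0 mid=0 hi=9
17>9: swap(0,9), hi=8 ⇒ 5 16 15 13 11 10 9 8 6 17
5<9: swap(0,0), lo=1 mid=1 ⇒ 5 16 15 13 11 10 9 8 6 17
16>9: swap(1,8), hi=7 ⇒ 5 6 15 13 11 10 9 8 16 17
6<9: swap(1,1), lo=2 mid=2 ⇒ 5 6 15 13 11 10 9 8 16 17
15>9: swap(2,7), hi=6 ⇒ 5 6 8 13 11 10 9 15 16 17
8<9: swap(2,2), lo=3 mid=3 ⇒ 5 6 8 13 11 10 9 15 16 17
13>9: swap(3,6), hi=5 ⇒ 5 6 8 9 11 10 13 15 16 17
9=9: mid=4
11>9: swap(4,5), hi=4 ⇒ 5 6 8 9 10 11 13 15 16 17
10>9: swap(4,4), hi=3 ⇒ 5 6 8 9 10 11 13 15 16 17
done. lo=3 hi=3; A=5 6 8 9 10 11 13 15 16 17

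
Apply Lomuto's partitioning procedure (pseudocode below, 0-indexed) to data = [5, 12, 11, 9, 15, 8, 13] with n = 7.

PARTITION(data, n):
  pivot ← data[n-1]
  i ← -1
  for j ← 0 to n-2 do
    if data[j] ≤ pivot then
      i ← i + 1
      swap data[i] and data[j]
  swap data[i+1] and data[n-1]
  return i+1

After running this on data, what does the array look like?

pivot=13, i=-1
j=0: 5≤13, i=0, swap(0,0) ⇒ [5, 12, 11, 9, 15, 8, 13]
j=1: 12≤13, i=1, swap(1,1) ⇒ [5, 12, 11, 9, 15, 8, 13]
j=2: 11≤13, i=2, swap(2,2) ⇒ [5, 12, 11, 9, 15, 8, 13]
j=3: 9≤13, i=3, swap(3,3) ⇒ [5, 12, 11, 9, 15, 8, 13]
j=4: 15>13, skip
j=5: 8≤13, i=4, swap(4,5) ⇒ [5, 12, 11, 9, 8, 15, 13]
swap(5,6) ⇒ [5, 12, 11, 9, 8, 13, 15]; return 5

[5, 12, 11, 9, 8, 13, 15]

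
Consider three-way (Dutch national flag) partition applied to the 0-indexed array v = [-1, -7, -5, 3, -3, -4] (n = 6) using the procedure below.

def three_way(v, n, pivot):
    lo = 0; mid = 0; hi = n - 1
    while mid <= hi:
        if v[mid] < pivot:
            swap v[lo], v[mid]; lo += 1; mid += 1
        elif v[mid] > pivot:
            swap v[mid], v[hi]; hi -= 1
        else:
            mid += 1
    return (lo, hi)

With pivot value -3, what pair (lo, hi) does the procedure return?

lo=0 mid=0 hi=5
-1>-3: swap(0,5), hi=4 ⇒ [-4, -7, -5, 3, -3, -1]
-4<-3: swap(0,0), lo=1 mid=1 ⇒ [-4, -7, -5, 3, -3, -1]
-7<-3: swap(1,1), lo=2 mid=2 ⇒ [-4, -7, -5, 3, -3, -1]
-5<-3: swap(2,2), lo=3 mid=3 ⇒ [-4, -7, -5, 3, -3, -1]
3>-3: swap(3,4), hi=3 ⇒ [-4, -7, -5, -3, 3, -1]
-3=-3: mid=4
done. lo=3 hi=3; v=[-4, -7, -5, -3, 3, -1]

(3, 3)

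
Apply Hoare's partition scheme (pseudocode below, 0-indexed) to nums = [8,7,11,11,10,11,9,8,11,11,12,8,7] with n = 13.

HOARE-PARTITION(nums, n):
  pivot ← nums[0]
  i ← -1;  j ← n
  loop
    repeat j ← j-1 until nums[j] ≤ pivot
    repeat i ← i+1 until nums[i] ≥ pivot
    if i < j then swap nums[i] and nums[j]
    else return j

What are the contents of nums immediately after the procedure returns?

pivot=8
j stops at 12 (7), i stops at 0 (8); swap ⇒ [7,7,11,11,10,11,9,8,11,11,12,8,8]
j stops at 11 (8), i stops at 2 (11); swap ⇒ [7,7,8,11,10,11,9,8,11,11,12,11,8]
j stops at 7 (8), i stops at 3 (11); swap ⇒ [7,7,8,8,10,11,9,11,11,11,12,11,8]
j stops at 3, i stops at 4; i≥j ⇒ return 3. nums=[7,7,8,8,10,11,9,11,11,11,12,11,8]

[7,7,8,8,10,11,9,11,11,11,12,11,8]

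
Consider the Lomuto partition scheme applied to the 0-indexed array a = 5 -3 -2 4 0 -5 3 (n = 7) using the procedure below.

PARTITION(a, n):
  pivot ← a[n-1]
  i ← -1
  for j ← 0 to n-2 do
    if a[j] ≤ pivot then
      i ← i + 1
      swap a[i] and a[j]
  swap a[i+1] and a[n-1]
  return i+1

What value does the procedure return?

pivot=3, i=-1
j=0: 5>3, skip
j=1: -3≤3, i=0, swap(0,1) ⇒ -3 5 -2 4 0 -5 3
j=2: -2≤3, i=1, swap(1,2) ⇒ -3 -2 5 4 0 -5 3
j=3: 4>3, skip
j=4: 0≤3, i=2, swap(2,4) ⇒ -3 -2 0 4 5 -5 3
j=5: -5≤3, i=3, swap(3,5) ⇒ -3 -2 0 -5 5 4 3
swap(4,6) ⇒ -3 -2 0 -5 3 4 5; return 4

4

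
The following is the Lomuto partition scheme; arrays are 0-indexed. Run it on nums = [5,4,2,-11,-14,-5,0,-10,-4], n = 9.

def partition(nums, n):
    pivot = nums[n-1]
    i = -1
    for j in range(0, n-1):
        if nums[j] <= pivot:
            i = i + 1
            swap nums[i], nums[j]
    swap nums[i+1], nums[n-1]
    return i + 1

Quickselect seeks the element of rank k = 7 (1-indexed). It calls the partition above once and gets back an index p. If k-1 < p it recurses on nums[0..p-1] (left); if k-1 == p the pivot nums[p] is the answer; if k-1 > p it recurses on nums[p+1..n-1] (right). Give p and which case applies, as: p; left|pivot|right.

pivot = nums[8] = -4; i = -1
j=0: nums[0]=5 > -4 → no swap
j=1: nums[1]=4 > -4 → no swap
j=2: nums[2]=2 > -4 → no swap
j=3: nums[3]=-11 ≤ -4 → i=0, swap nums[0],nums[3] → [-11,4,2,5,-14,-5,0,-10,-4]
j=4: nums[4]=-14 ≤ -4 → i=1, swap nums[1],nums[4] → [-11,-14,2,5,4,-5,0,-10,-4]
j=5: nums[5]=-5 ≤ -4 → i=2, swap nums[2],nums[5] → [-11,-14,-5,5,4,2,0,-10,-4]
j=6: nums[6]=0 > -4 → no swap
j=7: nums[7]=-10 ≤ -4 → i=3, swap nums[3],nums[7] → [-11,-14,-5,-10,4,2,0,5,-4]
final swap nums[4],nums[8] → [-11,-14,-5,-10,-4,2,0,5,4]; return 4
p = 4; k-1 = 6 > 4 ⇒ right

4; right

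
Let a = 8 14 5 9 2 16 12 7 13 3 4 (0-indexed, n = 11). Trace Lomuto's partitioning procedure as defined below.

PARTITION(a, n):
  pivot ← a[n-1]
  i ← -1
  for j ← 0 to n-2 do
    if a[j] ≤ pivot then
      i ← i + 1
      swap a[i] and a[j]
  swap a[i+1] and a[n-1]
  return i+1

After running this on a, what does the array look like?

pivot=4, i=-1
j=0: 8>4, skip
j=1: 14>4, skip
j=2: 5>4, skip
j=3: 9>4, skip
j=4: 2≤4, i=0, swap(0,4) ⇒ 2 14 5 9 8 16 12 7 13 3 4
j=5: 16>4, skip
j=6: 12>4, skip
j=7: 7>4, skip
j=8: 13>4, skip
j=9: 3≤4, i=1, swap(1,9) ⇒ 2 3 5 9 8 16 12 7 13 14 4
swap(2,10) ⇒ 2 3 4 9 8 16 12 7 13 14 5; return 2

2 3 4 9 8 16 12 7 13 14 5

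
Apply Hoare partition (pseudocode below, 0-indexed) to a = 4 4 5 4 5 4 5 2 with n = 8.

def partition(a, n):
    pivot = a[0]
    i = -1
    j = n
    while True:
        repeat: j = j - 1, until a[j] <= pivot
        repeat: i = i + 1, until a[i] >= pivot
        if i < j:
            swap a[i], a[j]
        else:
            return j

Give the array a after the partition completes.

2 4 4 5 5 4 5 4

pivot = a[0] = 4; i = -1, j = 8
j→7 (a[7]=2≤4), i→0 (a[0]=4≥4); i<j, swap → 2 4 5 4 5 4 5 4
j→5 (a[5]=4≤4), i→1 (a[1]=4≥4); i<j, swap → 2 4 5 4 5 4 5 4
j→3 (a[3]=4≤4), i→2 (a[2]=5≥4); i<j, swap → 2 4 4 5 5 4 5 4
j→2, i→3; i≥j, return j=2. a = 2 4 4 5 5 4 5 4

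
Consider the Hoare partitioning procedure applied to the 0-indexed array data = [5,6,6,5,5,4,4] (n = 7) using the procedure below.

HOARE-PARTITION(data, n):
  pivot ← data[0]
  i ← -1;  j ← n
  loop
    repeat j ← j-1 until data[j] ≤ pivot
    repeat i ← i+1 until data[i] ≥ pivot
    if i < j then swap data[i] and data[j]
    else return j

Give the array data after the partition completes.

pivot = data[0] = 5; i = -1, j = 7
j→6 (data[6]=4≤5), i→0 (data[0]=5≥5); i<j, swap → [4,6,6,5,5,4,5]
j→5 (data[5]=4≤5), i→1 (data[1]=6≥5); i<j, swap → [4,4,6,5,5,6,5]
j→4 (data[4]=5≤5), i→2 (data[2]=6≥5); i<j, swap → [4,4,5,5,6,6,5]
j→3, i→3; i≥j, return j=3. data = [4,4,5,5,6,6,5]

[4,4,5,5,6,6,5]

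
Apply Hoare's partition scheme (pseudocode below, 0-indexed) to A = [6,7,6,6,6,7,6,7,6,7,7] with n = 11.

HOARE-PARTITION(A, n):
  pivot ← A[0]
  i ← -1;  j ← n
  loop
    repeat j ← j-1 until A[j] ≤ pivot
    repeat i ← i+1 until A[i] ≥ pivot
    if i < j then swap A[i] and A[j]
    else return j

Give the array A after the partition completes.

[6,6,6,6,6,7,7,7,6,7,7]

pivot = A[0] = 6; i = -1, j = 11
j→8 (A[8]=6≤6), i→0 (A[0]=6≥6); i<j, swap → [6,7,6,6,6,7,6,7,6,7,7]
j→6 (A[6]=6≤6), i→1 (A[1]=7≥6); i<j, swap → [6,6,6,6,6,7,7,7,6,7,7]
j→4 (A[4]=6≤6), i→2 (A[2]=6≥6); i<j, swap → [6,6,6,6,6,7,7,7,6,7,7]
j→3, i→3; i≥j, return j=3. A = [6,6,6,6,6,7,7,7,6,7,7]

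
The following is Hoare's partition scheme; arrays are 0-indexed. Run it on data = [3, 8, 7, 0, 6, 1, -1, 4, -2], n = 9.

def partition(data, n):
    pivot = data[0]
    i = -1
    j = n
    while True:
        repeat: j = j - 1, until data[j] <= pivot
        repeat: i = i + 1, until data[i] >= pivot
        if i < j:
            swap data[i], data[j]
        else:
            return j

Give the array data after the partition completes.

[-2, -1, 1, 0, 6, 7, 8, 4, 3]

pivot = data[0] = 3; i = -1, j = 9
j→8 (data[8]=-2≤3), i→0 (data[0]=3≥3); i<j, swap → [-2, 8, 7, 0, 6, 1, -1, 4, 3]
j→6 (data[6]=-1≤3), i→1 (data[1]=8≥3); i<j, swap → [-2, -1, 7, 0, 6, 1, 8, 4, 3]
j→5 (data[5]=1≤3), i→2 (data[2]=7≥3); i<j, swap → [-2, -1, 1, 0, 6, 7, 8, 4, 3]
j→3, i→4; i≥j, return j=3. data = [-2, -1, 1, 0, 6, 7, 8, 4, 3]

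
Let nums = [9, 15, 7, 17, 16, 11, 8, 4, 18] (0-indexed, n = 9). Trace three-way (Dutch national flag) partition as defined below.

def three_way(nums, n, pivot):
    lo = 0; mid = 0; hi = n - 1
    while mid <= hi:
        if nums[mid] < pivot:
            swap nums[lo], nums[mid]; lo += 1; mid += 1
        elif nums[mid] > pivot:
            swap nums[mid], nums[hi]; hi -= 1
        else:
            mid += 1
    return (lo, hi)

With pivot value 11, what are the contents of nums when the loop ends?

pivot = 11; lo=0, mid=0, hi=8
nums[mid]=9<11: swap nums[0],nums[0]; lo=1,mid=1 → [9, 15, 7, 17, 16, 11, 8, 4, 18]
nums[mid]=15>11: swap nums[1],nums[8]; hi=7 → [9, 18, 7, 17, 16, 11, 8, 4, 15]
nums[mid]=18>11: swap nums[1],nums[7]; hi=6 → [9, 4, 7, 17, 16, 11, 8, 18, 15]
nums[mid]=4<11: swap nums[1],nums[1]; lo=2,mid=2 → [9, 4, 7, 17, 16, 11, 8, 18, 15]
nums[mid]=7<11: swap nums[2],nums[2]; lo=3,mid=3 → [9, 4, 7, 17, 16, 11, 8, 18, 15]
nums[mid]=17>11: swap nums[3],nums[6]; hi=5 → [9, 4, 7, 8, 16, 11, 17, 18, 15]
nums[mid]=8<11: swap nums[3],nums[3]; lo=4,mid=4 → [9, 4, 7, 8, 16, 11, 17, 18, 15]
nums[mid]=16>11: swap nums[4],nums[5]; hi=4 → [9, 4, 7, 8, 11, 16, 17, 18, 15]
nums[mid]=11=11: mid=5
end: lo=4, hi=4; nums = [9, 4, 7, 8, 11, 16, 17, 18, 15]

[9, 4, 7, 8, 11, 16, 17, 18, 15]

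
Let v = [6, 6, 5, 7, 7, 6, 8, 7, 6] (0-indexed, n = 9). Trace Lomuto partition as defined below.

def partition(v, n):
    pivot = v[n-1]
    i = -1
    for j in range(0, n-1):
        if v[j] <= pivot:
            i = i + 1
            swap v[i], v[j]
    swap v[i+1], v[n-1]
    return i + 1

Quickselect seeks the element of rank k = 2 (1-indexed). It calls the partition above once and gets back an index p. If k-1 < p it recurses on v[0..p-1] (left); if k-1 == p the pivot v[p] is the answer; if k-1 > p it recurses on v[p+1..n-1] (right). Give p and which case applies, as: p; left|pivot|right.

pivot = v[8] = 6; i = -1
j=0: v[0]=6 ≤ 6 → i=0, swap v[0],v[0] (no change) → [6, 6, 5, 7, 7, 6, 8, 7, 6]
j=1: v[1]=6 ≤ 6 → i=1, swap v[1],v[1] (no change) → [6, 6, 5, 7, 7, 6, 8, 7, 6]
j=2: v[2]=5 ≤ 6 → i=2, swap v[2],v[2] (no change) → [6, 6, 5, 7, 7, 6, 8, 7, 6]
j=3: v[3]=7 > 6 → no swap
j=4: v[4]=7 > 6 → no swap
j=5: v[5]=6 ≤ 6 → i=3, swap v[3],v[5] → [6, 6, 5, 6, 7, 7, 8, 7, 6]
j=6: v[6]=8 > 6 → no swap
j=7: v[7]=7 > 6 → no swap
final swap v[4],v[8] → [6, 6, 5, 6, 6, 7, 8, 7, 7]; return 4
p = 4; k-1 = 1 < 4 ⇒ left

4; left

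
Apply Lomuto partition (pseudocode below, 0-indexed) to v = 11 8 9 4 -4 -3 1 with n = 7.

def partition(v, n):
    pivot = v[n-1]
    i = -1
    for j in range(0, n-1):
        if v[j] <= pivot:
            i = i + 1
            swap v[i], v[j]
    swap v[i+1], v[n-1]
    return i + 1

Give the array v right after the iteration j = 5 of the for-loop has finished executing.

pivot = v[6] = 1; i = -1
j=0: v[0]=11 > 1 → no swap
j=1: v[1]=8 > 1 → no swap
j=2: v[2]=9 > 1 → no swap
j=3: v[3]=4 > 1 → no swap
j=4: v[4]=-4 ≤ 1 → i=0, swap v[0],v[4] → -4 8 9 4 11 -3 1
j=5: v[5]=-3 ≤ 1 → i=1, swap v[1],v[5] → -4 -3 9 4 11 8 1
(after j=5) v = -4 -3 9 4 11 8 1

-4 -3 9 4 11 8 1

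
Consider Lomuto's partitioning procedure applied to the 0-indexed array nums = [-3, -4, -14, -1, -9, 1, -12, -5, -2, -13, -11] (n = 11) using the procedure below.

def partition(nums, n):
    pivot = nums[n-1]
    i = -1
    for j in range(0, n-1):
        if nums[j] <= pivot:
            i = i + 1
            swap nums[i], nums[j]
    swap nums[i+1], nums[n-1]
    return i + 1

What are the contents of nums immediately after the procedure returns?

pivot=-11, i=-1
j=0: -3>-11, skip
j=1: -4>-11, skip
j=2: -14≤-11, i=0, swap(0,2) ⇒ [-14, -4, -3, -1, -9, 1, -12, -5, -2, -13, -11]
j=3: -1>-11, skip
j=4: -9>-11, skip
j=5: 1>-11, skip
j=6: -12≤-11, i=1, swap(1,6) ⇒ [-14, -12, -3, -1, -9, 1, -4, -5, -2, -13, -11]
j=7: -5>-11, skip
j=8: -2>-11, skip
j=9: -13≤-11, i=2, swap(2,9) ⇒ [-14, -12, -13, -1, -9, 1, -4, -5, -2, -3, -11]
swap(3,10) ⇒ [-14, -12, -13, -11, -9, 1, -4, -5, -2, -3, -1]; return 3

[-14, -12, -13, -11, -9, 1, -4, -5, -2, -3, -1]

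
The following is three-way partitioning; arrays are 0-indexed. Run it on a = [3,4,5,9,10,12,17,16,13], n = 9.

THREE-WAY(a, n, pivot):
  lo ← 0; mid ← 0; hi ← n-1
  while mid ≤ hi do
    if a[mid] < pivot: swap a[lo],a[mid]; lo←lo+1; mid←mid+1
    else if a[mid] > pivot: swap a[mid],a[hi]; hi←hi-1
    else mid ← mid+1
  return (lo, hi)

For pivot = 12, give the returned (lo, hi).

(5, 5)

pivot = 12; lo=0, mid=0, hi=8
a[mid]=3<12: swap a[0],a[0]; lo=1,mid=1 → [3,4,5,9,10,12,17,16,13]
a[mid]=4<12: swap a[1],a[1]; lo=2,mid=2 → [3,4,5,9,10,12,17,16,13]
a[mid]=5<12: swap a[2],a[2]; lo=3,mid=3 → [3,4,5,9,10,12,17,16,13]
a[mid]=9<12: swap a[3],a[3]; lo=4,mid=4 → [3,4,5,9,10,12,17,16,13]
a[mid]=10<12: swap a[4],a[4]; lo=5,mid=5 → [3,4,5,9,10,12,17,16,13]
a[mid]=12=12: mid=6
a[mid]=17>12: swap a[6],a[8]; hi=7 → [3,4,5,9,10,12,13,16,17]
a[mid]=13>12: swap a[6],a[7]; hi=6 → [3,4,5,9,10,12,16,13,17]
a[mid]=16>12: swap a[6],a[6]; hi=5 → [3,4,5,9,10,12,16,13,17]
end: lo=5, hi=5; a = [3,4,5,9,10,12,16,13,17]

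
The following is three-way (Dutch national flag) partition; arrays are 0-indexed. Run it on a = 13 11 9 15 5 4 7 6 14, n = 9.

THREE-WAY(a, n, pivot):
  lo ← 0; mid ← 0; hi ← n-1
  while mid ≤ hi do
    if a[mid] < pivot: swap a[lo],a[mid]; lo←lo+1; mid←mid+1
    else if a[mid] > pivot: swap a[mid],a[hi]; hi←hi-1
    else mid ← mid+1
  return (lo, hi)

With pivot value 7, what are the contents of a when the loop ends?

6 4 5 7 15 9 11 14 13

pivot = 7; lo=0, mid=0, hi=8
a[mid]=13>7: swap a[0],a[8]; hi=7 → 14 11 9 15 5 4 7 6 13
a[mid]=14>7: swap a[0],a[7]; hi=6 → 6 11 9 15 5 4 7 14 13
a[mid]=6<7: swap a[0],a[0]; lo=1,mid=1 → 6 11 9 15 5 4 7 14 13
a[mid]=11>7: swap a[1],a[6]; hi=5 → 6 7 9 15 5 4 11 14 13
a[mid]=7=7: mid=2
a[mid]=9>7: swap a[2],a[5]; hi=4 → 6 7 4 15 5 9 11 14 13
a[mid]=4<7: swap a[1],a[2]; lo=2,mid=3 → 6 4 7 15 5 9 11 14 13
a[mid]=15>7: swap a[3],a[4]; hi=3 → 6 4 7 5 15 9 11 14 13
a[mid]=5<7: swap a[2],a[3]; lo=3,mid=4 → 6 4 5 7 15 9 11 14 13
end: lo=3, hi=3; a = 6 4 5 7 15 9 11 14 13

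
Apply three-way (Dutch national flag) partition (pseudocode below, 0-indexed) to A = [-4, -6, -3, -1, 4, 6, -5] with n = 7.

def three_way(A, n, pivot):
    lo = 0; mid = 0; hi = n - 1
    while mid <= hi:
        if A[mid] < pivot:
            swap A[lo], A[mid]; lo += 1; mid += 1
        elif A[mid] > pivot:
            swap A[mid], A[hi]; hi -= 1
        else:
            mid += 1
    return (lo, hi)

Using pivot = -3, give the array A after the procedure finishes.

[-4, -6, -5, -3, 6, 4, -1]

pivot = -3; lo=0, mid=0, hi=6
A[mid]=-4<-3: swap A[0],A[0]; lo=1,mid=1 → [-4, -6, -3, -1, 4, 6, -5]
A[mid]=-6<-3: swap A[1],A[1]; lo=2,mid=2 → [-4, -6, -3, -1, 4, 6, -5]
A[mid]=-3=-3: mid=3
A[mid]=-1>-3: swap A[3],A[6]; hi=5 → [-4, -6, -3, -5, 4, 6, -1]
A[mid]=-5<-3: swap A[2],A[3]; lo=3,mid=4 → [-4, -6, -5, -3, 4, 6, -1]
A[mid]=4>-3: swap A[4],A[5]; hi=4 → [-4, -6, -5, -3, 6, 4, -1]
A[mid]=6>-3: swap A[4],A[4]; hi=3 → [-4, -6, -5, -3, 6, 4, -1]
end: lo=3, hi=3; A = [-4, -6, -5, -3, 6, 4, -1]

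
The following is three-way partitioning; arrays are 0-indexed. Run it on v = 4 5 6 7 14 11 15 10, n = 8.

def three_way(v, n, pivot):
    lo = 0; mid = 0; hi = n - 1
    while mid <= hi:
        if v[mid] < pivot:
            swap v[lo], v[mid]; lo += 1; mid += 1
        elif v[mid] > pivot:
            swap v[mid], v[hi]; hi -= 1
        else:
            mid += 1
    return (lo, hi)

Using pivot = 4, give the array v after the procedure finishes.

4 6 7 14 11 15 10 5

lo=0 mid=0 hi=7
4=4: mid=1
5>4: swap(1,7), hi=6 ⇒ 4 10 6 7 14 11 15 5
10>4: swap(1,6), hi=5 ⇒ 4 15 6 7 14 11 10 5
15>4: swap(1,5), hi=4 ⇒ 4 11 6 7 14 15 10 5
11>4: swap(1,4), hi=3 ⇒ 4 14 6 7 11 15 10 5
14>4: swap(1,3), hi=2 ⇒ 4 7 6 14 11 15 10 5
7>4: swap(1,2), hi=1 ⇒ 4 6 7 14 11 15 10 5
6>4: swap(1,1), hi=0 ⇒ 4 6 7 14 11 15 10 5
done. lo=0 hi=0; v=4 6 7 14 11 15 10 5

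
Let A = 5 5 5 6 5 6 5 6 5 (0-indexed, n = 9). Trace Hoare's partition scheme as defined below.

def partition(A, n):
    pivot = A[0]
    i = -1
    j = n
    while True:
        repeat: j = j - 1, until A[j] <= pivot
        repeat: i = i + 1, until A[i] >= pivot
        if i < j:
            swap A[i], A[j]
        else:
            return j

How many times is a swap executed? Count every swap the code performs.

3

pivot = A[0] = 5; i = -1, j = 9
j→8 (A[8]=5≤5), i→0 (A[0]=5≥5); i<j, swap → 5 5 5 6 5 6 5 6 5
j→6 (A[6]=5≤5), i→1 (A[1]=5≥5); i<j, swap → 5 5 5 6 5 6 5 6 5
j→4 (A[4]=5≤5), i→2 (A[2]=5≥5); i<j, swap → 5 5 5 6 5 6 5 6 5
j→2, i→3; i≥j, return j=2. A = 5 5 5 6 5 6 5 6 5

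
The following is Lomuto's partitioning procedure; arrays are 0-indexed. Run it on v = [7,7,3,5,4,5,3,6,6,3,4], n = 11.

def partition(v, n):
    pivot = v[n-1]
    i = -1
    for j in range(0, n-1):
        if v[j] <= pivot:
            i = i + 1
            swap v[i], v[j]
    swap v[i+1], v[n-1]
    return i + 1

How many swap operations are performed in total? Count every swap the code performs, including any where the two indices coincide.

pivot=4, i=-1
j=0: 7>4, skip
j=1: 7>4, skip
j=2: 3≤4, i=0, swap(0,2) ⇒ [3,7,7,5,4,5,3,6,6,3,4]
j=3: 5>4, skip
j=4: 4≤4, i=1, swap(1,4) ⇒ [3,4,7,5,7,5,3,6,6,3,4]
j=5: 5>4, skip
j=6: 3≤4, i=2, swap(2,6) ⇒ [3,4,3,5,7,5,7,6,6,3,4]
j=7: 6>4, skip
j=8: 6>4, skip
j=9: 3≤4, i=3, swap(3,9) ⇒ [3,4,3,3,7,5,7,6,6,5,4]
swap(4,10) ⇒ [3,4,3,3,4,5,7,6,6,5,7]; return 4

5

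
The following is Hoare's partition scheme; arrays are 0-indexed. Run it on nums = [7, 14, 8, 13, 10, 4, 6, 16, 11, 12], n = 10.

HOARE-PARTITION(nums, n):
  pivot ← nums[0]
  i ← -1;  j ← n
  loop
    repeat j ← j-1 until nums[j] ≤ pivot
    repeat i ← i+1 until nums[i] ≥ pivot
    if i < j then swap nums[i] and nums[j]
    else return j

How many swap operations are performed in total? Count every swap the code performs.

2

pivot=7
j stops at 6 (6), i stops at 0 (7); swap ⇒ [6, 14, 8, 13, 10, 4, 7, 16, 11, 12]
j stops at 5 (4), i stops at 1 (14); swap ⇒ [6, 4, 8, 13, 10, 14, 7, 16, 11, 12]
j stops at 1, i stops at 2; i≥j ⇒ return 1. nums=[6, 4, 8, 13, 10, 14, 7, 16, 11, 12]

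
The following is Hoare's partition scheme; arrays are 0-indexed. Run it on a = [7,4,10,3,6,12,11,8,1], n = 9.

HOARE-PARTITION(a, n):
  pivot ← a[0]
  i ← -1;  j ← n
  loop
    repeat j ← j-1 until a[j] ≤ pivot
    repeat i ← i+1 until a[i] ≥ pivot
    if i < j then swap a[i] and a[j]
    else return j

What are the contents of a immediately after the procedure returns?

pivot=7
j stops at 8 (1), i stops at 0 (7); swap ⇒ [1,4,10,3,6,12,11,8,7]
j stops at 4 (6), i stops at 2 (10); swap ⇒ [1,4,6,3,10,12,11,8,7]
j stops at 3, i stops at 4; i≥j ⇒ return 3. a=[1,4,6,3,10,12,11,8,7]

[1,4,6,3,10,12,11,8,7]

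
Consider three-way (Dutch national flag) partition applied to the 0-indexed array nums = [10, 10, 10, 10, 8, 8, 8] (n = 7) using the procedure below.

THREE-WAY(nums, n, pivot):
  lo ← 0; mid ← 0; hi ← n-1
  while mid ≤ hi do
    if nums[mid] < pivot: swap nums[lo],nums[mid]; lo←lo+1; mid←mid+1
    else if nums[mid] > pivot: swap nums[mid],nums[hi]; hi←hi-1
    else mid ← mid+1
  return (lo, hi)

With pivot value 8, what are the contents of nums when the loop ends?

pivot = 8; lo=0, mid=0, hi=6
nums[mid]=10>8: swap nums[0],nums[6]; hi=5 → [8, 10, 10, 10, 8, 8, 10]
nums[mid]=8=8: mid=1
nums[mid]=10>8: swap nums[1],nums[5]; hi=4 → [8, 8, 10, 10, 8, 10, 10]
nums[mid]=8=8: mid=2
nums[mid]=10>8: swap nums[2],nums[4]; hi=3 → [8, 8, 8, 10, 10, 10, 10]
nums[mid]=8=8: mid=3
nums[mid]=10>8: swap nums[3],nums[3]; hi=2 → [8, 8, 8, 10, 10, 10, 10]
end: lo=0, hi=2; nums = [8, 8, 8, 10, 10, 10, 10]

[8, 8, 8, 10, 10, 10, 10]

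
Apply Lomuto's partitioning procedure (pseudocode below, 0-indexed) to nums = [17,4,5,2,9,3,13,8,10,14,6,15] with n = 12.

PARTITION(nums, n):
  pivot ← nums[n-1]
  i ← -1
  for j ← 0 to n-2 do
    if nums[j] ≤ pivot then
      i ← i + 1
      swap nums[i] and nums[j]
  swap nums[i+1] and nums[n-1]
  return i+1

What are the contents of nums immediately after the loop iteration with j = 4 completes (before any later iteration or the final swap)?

pivot = nums[11] = 15; i = -1
j=0: nums[0]=17 > 15 → no swap
j=1: nums[1]=4 ≤ 15 → i=0, swap nums[0],nums[1] → [4,17,5,2,9,3,13,8,10,14,6,15]
j=2: nums[2]=5 ≤ 15 → i=1, swap nums[1],nums[2] → [4,5,17,2,9,3,13,8,10,14,6,15]
j=3: nums[3]=2 ≤ 15 → i=2, swap nums[2],nums[3] → [4,5,2,17,9,3,13,8,10,14,6,15]
j=4: nums[4]=9 ≤ 15 → i=3, swap nums[3],nums[4] → [4,5,2,9,17,3,13,8,10,14,6,15]
(after j=4) nums = [4,5,2,9,17,3,13,8,10,14,6,15]

[4,5,2,9,17,3,13,8,10,14,6,15]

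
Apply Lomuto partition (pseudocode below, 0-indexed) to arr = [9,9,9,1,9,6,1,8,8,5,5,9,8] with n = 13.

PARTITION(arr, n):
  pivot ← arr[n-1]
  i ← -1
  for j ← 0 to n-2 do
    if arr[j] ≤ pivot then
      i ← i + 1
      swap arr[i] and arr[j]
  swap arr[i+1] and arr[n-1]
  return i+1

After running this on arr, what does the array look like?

pivot = arr[12] = 8; i = -1
j=0: arr[0]=9 > 8 → no swap
j=1: arr[1]=9 > 8 → no swap
j=2: arr[2]=9 > 8 → no swap
j=3: arr[3]=1 ≤ 8 → i=0, swap arr[0],arr[3] → [1,9,9,9,9,6,1,8,8,5,5,9,8]
j=4: arr[4]=9 > 8 → no swap
j=5: arr[5]=6 ≤ 8 → i=1, swap arr[1],arr[5] → [1,6,9,9,9,9,1,8,8,5,5,9,8]
j=6: arr[6]=1 ≤ 8 → i=2, swap arr[2],arr[6] → [1,6,1,9,9,9,9,8,8,5,5,9,8]
j=7: arr[7]=8 ≤ 8 → i=3, swap arr[3],arr[7] → [1,6,1,8,9,9,9,9,8,5,5,9,8]
j=8: arr[8]=8 ≤ 8 → i=4, swap arr[4],arr[8] → [1,6,1,8,8,9,9,9,9,5,5,9,8]
j=9: arr[9]=5 ≤ 8 → i=5, swap arr[5],arr[9] → [1,6,1,8,8,5,9,9,9,9,5,9,8]
j=10: arr[10]=5 ≤ 8 → i=6, swap arr[6],arr[10] → [1,6,1,8,8,5,5,9,9,9,9,9,8]
j=11: arr[11]=9 > 8 → no swap
final swap arr[7],arr[12] → [1,6,1,8,8,5,5,8,9,9,9,9,9]; return 7

[1,6,1,8,8,5,5,8,9,9,9,9,9]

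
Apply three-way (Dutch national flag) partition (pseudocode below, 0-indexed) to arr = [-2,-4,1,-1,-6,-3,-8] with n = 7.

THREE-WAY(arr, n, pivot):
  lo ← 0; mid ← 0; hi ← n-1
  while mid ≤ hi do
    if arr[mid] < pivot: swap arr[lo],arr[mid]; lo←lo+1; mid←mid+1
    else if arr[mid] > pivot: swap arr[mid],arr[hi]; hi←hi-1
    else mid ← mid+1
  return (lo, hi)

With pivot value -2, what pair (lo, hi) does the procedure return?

lo=0 mid=0 hi=6
-2=-2: mid=1
-4<-2: swap(0,1), lo=1 mid=2 ⇒ [-4,-2,1,-1,-6,-3,-8]
1>-2: swap(2,6), hi=5 ⇒ [-4,-2,-8,-1,-6,-3,1]
-8<-2: swap(1,2), lo=2 mid=3 ⇒ [-4,-8,-2,-1,-6,-3,1]
-1>-2: swap(3,5), hi=4 ⇒ [-4,-8,-2,-3,-6,-1,1]
-3<-2: swap(2,3), lo=3 mid=4 ⇒ [-4,-8,-3,-2,-6,-1,1]
-6<-2: swap(3,4), lo=4 mid=5 ⇒ [-4,-8,-3,-6,-2,-1,1]
done. lo=4 hi=4; arr=[-4,-8,-3,-6,-2,-1,1]

(4, 4)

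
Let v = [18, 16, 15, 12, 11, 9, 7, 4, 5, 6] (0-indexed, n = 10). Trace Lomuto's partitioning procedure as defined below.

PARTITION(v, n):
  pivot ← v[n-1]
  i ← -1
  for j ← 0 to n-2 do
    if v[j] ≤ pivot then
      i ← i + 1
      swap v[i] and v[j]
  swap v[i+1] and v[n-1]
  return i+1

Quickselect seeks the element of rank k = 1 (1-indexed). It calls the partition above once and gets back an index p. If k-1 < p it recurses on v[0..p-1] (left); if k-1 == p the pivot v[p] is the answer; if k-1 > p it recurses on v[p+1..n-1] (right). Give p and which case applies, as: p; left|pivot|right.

pivot=6, i=-1
j=0: 18>6, skip
j=1: 16>6, skip
j=2: 15>6, skip
j=3: 12>6, skip
j=4: 11>6, skip
j=5: 9>6, skip
j=6: 7>6, skip
j=7: 4≤6, i=0, swap(0,7) ⇒ [4, 16, 15, 12, 11, 9, 7, 18, 5, 6]
j=8: 5≤6, i=1, swap(1,8) ⇒ [4, 5, 15, 12, 11, 9, 7, 18, 16, 6]
swap(2,9) ⇒ [4, 5, 6, 12, 11, 9, 7, 18, 16, 15]; return 2
p = 2; k-1 = 0 < 2 ⇒ left

2; left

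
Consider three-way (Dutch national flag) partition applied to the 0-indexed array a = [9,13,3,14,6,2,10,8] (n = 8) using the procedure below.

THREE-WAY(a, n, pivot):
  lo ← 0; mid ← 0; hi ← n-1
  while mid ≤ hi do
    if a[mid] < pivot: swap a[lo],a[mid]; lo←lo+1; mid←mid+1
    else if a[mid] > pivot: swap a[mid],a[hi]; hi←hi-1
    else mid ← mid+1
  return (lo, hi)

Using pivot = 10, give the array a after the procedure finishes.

pivot = 10; lo=0, mid=0, hi=7
a[mid]=9<10: swap a[0],a[0]; lo=1,mid=1 → [9,13,3,14,6,2,10,8]
a[mid]=13>10: swap a[1],a[7]; hi=6 → [9,8,3,14,6,2,10,13]
a[mid]=8<10: swap a[1],a[1]; lo=2,mid=2 → [9,8,3,14,6,2,10,13]
a[mid]=3<10: swap a[2],a[2]; lo=3,mid=3 → [9,8,3,14,6,2,10,13]
a[mid]=14>10: swap a[3],a[6]; hi=5 → [9,8,3,10,6,2,14,13]
a[mid]=10=10: mid=4
a[mid]=6<10: swap a[3],a[4]; lo=4,mid=5 → [9,8,3,6,10,2,14,13]
a[mid]=2<10: swap a[4],a[5]; lo=5,mid=6 → [9,8,3,6,2,10,14,13]
end: lo=5, hi=5; a = [9,8,3,6,2,10,14,13]

[9,8,3,6,2,10,14,13]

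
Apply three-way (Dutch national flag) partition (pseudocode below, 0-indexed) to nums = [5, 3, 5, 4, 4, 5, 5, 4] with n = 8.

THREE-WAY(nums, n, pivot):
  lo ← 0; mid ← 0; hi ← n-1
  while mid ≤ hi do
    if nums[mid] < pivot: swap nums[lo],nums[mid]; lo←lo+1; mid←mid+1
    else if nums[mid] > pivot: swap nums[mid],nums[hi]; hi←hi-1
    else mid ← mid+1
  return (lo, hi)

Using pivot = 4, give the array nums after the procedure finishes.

[3, 4, 4, 4, 5, 5, 5, 5]

pivot = 4; lo=0, mid=0, hi=7
nums[mid]=5>4: swap nums[0],nums[7]; hi=6 → [4, 3, 5, 4, 4, 5, 5, 5]
nums[mid]=4=4: mid=1
nums[mid]=3<4: swap nums[0],nums[1]; lo=1,mid=2 → [3, 4, 5, 4, 4, 5, 5, 5]
nums[mid]=5>4: swap nums[2],nums[6]; hi=5 → [3, 4, 5, 4, 4, 5, 5, 5]
nums[mid]=5>4: swap nums[2],nums[5]; hi=4 → [3, 4, 5, 4, 4, 5, 5, 5]
nums[mid]=5>4: swap nums[2],nums[4]; hi=3 → [3, 4, 4, 4, 5, 5, 5, 5]
nums[mid]=4=4: mid=3
nums[mid]=4=4: mid=4
end: lo=1, hi=3; nums = [3, 4, 4, 4, 5, 5, 5, 5]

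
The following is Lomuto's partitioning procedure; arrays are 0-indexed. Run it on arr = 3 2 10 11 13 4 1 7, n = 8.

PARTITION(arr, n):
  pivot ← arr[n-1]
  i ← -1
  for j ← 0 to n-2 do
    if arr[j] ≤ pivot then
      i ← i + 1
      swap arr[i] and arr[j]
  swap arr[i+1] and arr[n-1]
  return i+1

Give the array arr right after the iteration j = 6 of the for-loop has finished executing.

pivot=7, i=-1
j=0: 3≤7, i=0, swap(0,0) ⇒ 3 2 10 11 13 4 1 7
j=1: 2≤7, i=1, swap(1,1) ⇒ 3 2 10 11 13 4 1 7
j=2: 10>7, skip
j=3: 11>7, skip
j=4: 13>7, skip
j=5: 4≤7, i=2, swap(2,5) ⇒ 3 2 4 11 13 10 1 7
j=6: 1≤7, i=3, swap(3,6) ⇒ 3 2 4 1 13 10 11 7
(after j=6) arr = 3 2 4 1 13 10 11 7

3 2 4 1 13 10 11 7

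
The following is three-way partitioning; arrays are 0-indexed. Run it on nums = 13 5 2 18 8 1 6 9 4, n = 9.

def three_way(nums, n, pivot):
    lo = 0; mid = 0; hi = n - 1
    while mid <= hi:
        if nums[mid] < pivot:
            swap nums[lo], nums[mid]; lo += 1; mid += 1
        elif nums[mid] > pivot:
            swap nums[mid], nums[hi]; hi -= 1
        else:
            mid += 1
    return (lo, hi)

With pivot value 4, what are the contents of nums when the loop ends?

pivot = 4; lo=0, mid=0, hi=8
nums[mid]=13>4: swap nums[0],nums[8]; hi=7 → 4 5 2 18 8 1 6 9 13
nums[mid]=4=4: mid=1
nums[mid]=5>4: swap nums[1],nums[7]; hi=6 → 4 9 2 18 8 1 6 5 13
nums[mid]=9>4: swap nums[1],nums[6]; hi=5 → 4 6 2 18 8 1 9 5 13
nums[mid]=6>4: swap nums[1],nums[5]; hi=4 → 4 1 2 18 8 6 9 5 13
nums[mid]=1<4: swap nums[0],nums[1]; lo=1,mid=2 → 1 4 2 18 8 6 9 5 13
nums[mid]=2<4: swap nums[1],nums[2]; lo=2,mid=3 → 1 2 4 18 8 6 9 5 13
nums[mid]=18>4: swap nums[3],nums[4]; hi=3 → 1 2 4 8 18 6 9 5 13
nums[mid]=8>4: swap nums[3],nums[3]; hi=2 → 1 2 4 8 18 6 9 5 13
end: lo=2, hi=2; nums = 1 2 4 8 18 6 9 5 13

1 2 4 8 18 6 9 5 13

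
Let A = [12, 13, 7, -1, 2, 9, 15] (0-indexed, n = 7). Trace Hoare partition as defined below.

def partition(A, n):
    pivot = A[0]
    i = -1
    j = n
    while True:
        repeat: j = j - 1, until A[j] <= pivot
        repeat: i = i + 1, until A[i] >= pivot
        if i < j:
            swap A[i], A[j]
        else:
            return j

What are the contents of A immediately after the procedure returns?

[9, 2, 7, -1, 13, 12, 15]

pivot=12
j stops at 5 (9), i stops at 0 (12); swap ⇒ [9, 13, 7, -1, 2, 12, 15]
j stops at 4 (2), i stops at 1 (13); swap ⇒ [9, 2, 7, -1, 13, 12, 15]
j stops at 3, i stops at 4; i≥j ⇒ return 3. A=[9, 2, 7, -1, 13, 12, 15]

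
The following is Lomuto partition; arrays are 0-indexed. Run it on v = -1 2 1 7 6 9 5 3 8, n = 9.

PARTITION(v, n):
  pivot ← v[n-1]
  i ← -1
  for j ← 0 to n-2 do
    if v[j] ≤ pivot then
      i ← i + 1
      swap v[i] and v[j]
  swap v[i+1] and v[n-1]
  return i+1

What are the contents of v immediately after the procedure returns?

-1 2 1 7 6 5 3 8 9

pivot = v[8] = 8; i = -1
j=0: v[0]=-1 ≤ 8 → i=0, swap v[0],v[0] (no change) → -1 2 1 7 6 9 5 3 8
j=1: v[1]=2 ≤ 8 → i=1, swap v[1],v[1] (no change) → -1 2 1 7 6 9 5 3 8
j=2: v[2]=1 ≤ 8 → i=2, swap v[2],v[2] (no change) → -1 2 1 7 6 9 5 3 8
j=3: v[3]=7 ≤ 8 → i=3, swap v[3],v[3] (no change) → -1 2 1 7 6 9 5 3 8
j=4: v[4]=6 ≤ 8 → i=4, swap v[4],v[4] (no change) → -1 2 1 7 6 9 5 3 8
j=5: v[5]=9 > 8 → no swap
j=6: v[6]=5 ≤ 8 → i=5, swap v[5],v[6] → -1 2 1 7 6 5 9 3 8
j=7: v[7]=3 ≤ 8 → i=6, swap v[6],v[7] → -1 2 1 7 6 5 3 9 8
final swap v[7],v[8] → -1 2 1 7 6 5 3 8 9; return 7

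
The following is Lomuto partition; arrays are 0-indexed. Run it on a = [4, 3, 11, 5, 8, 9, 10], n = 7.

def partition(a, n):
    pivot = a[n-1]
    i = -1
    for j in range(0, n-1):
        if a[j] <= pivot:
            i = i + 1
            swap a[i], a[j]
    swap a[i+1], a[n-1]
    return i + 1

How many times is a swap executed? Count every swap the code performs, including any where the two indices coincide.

pivot = a[6] = 10; i = -1
j=0: a[0]=4 ≤ 10 → i=0, swap a[0],a[0] (no change) → [4, 3, 11, 5, 8, 9, 10]
j=1: a[1]=3 ≤ 10 → i=1, swap a[1],a[1] (no change) → [4, 3, 11, 5, 8, 9, 10]
j=2: a[2]=11 > 10 → no swap
j=3: a[3]=5 ≤ 10 → i=2, swap a[2],a[3] → [4, 3, 5, 11, 8, 9, 10]
j=4: a[4]=8 ≤ 10 → i=3, swap a[3],a[4] → [4, 3, 5, 8, 11, 9, 10]
j=5: a[5]=9 ≤ 10 → i=4, swap a[4],a[5] → [4, 3, 5, 8, 9, 11, 10]
final swap a[5],a[6] → [4, 3, 5, 8, 9, 10, 11]; return 5

6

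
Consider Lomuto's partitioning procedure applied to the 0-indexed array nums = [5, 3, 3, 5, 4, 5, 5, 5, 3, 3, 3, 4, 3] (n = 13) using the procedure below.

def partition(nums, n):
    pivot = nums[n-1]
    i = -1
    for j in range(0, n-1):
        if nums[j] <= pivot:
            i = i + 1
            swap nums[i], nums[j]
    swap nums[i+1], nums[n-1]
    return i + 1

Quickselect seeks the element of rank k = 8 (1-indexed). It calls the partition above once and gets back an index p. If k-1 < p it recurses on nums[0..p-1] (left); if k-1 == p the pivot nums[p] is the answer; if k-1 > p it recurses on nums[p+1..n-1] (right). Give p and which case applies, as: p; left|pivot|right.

pivot=3, i=-1
j=0: 5>3, skip
j=1: 3≤3, i=0, swap(0,1) ⇒ [3, 5, 3, 5, 4, 5, 5, 5, 3, 3, 3, 4, 3]
j=2: 3≤3, i=1, swap(1,2) ⇒ [3, 3, 5, 5, 4, 5, 5, 5, 3, 3, 3, 4, 3]
j=3: 5>3, skip
j=4: 4>3, skip
j=5: 5>3, skip
j=6: 5>3, skip
j=7: 5>3, skip
j=8: 3≤3, i=2, swap(2,8) ⇒ [3, 3, 3, 5, 4, 5, 5, 5, 5, 3, 3, 4, 3]
j=9: 3≤3, i=3, swap(3,9) ⇒ [3, 3, 3, 3, 4, 5, 5, 5, 5, 5, 3, 4, 3]
j=10: 3≤3, i=4, swap(4,10) ⇒ [3, 3, 3, 3, 3, 5, 5, 5, 5, 5, 4, 4, 3]
j=11: 4>3, skip
swap(5,12) ⇒ [3, 3, 3, 3, 3, 3, 5, 5, 5, 5, 4, 4, 5]; return 5
p = 5; k-1 = 7 > 5 ⇒ right

5; right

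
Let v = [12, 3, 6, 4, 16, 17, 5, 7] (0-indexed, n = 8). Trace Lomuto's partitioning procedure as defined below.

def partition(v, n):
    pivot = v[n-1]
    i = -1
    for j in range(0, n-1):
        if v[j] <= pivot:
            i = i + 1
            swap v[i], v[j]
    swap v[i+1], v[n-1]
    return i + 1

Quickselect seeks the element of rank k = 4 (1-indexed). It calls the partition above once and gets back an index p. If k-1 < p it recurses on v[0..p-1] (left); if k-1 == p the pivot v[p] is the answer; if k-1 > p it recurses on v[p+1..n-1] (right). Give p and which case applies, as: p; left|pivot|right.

pivot = v[7] = 7; i = -1
j=0: v[0]=12 > 7 → no swap
j=1: v[1]=3 ≤ 7 → i=0, swap v[0],v[1] → [3, 12, 6, 4, 16, 17, 5, 7]
j=2: v[2]=6 ≤ 7 → i=1, swap v[1],v[2] → [3, 6, 12, 4, 16, 17, 5, 7]
j=3: v[3]=4 ≤ 7 → i=2, swap v[2],v[3] → [3, 6, 4, 12, 16, 17, 5, 7]
j=4: v[4]=16 > 7 → no swap
j=5: v[5]=17 > 7 → no swap
j=6: v[6]=5 ≤ 7 → i=3, swap v[3],v[6] → [3, 6, 4, 5, 16, 17, 12, 7]
final swap v[4],v[7] → [3, 6, 4, 5, 7, 17, 12, 16]; return 4
p = 4; k-1 = 3 < 4 ⇒ left

4; left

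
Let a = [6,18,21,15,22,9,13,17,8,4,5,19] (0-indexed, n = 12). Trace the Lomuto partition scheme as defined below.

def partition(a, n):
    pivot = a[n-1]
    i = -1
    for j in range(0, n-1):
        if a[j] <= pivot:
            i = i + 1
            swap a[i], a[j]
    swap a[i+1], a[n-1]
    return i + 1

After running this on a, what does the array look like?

[6,18,15,9,13,17,8,4,5,19,22,21]

pivot=19, i=-1
j=0: 6≤19, i=0, swap(0,0) ⇒ [6,18,21,15,22,9,13,17,8,4,5,19]
j=1: 18≤19, i=1, swap(1,1) ⇒ [6,18,21,15,22,9,13,17,8,4,5,19]
j=2: 21>19, skip
j=3: 15≤19, i=2, swap(2,3) ⇒ [6,18,15,21,22,9,13,17,8,4,5,19]
j=4: 22>19, skip
j=5: 9≤19, i=3, swap(3,5) ⇒ [6,18,15,9,22,21,13,17,8,4,5,19]
j=6: 13≤19, i=4, swap(4,6) ⇒ [6,18,15,9,13,21,22,17,8,4,5,19]
j=7: 17≤19, i=5, swap(5,7) ⇒ [6,18,15,9,13,17,22,21,8,4,5,19]
j=8: 8≤19, i=6, swap(6,8) ⇒ [6,18,15,9,13,17,8,21,22,4,5,19]
j=9: 4≤19, i=7, swap(7,9) ⇒ [6,18,15,9,13,17,8,4,22,21,5,19]
j=10: 5≤19, i=8, swap(8,10) ⇒ [6,18,15,9,13,17,8,4,5,21,22,19]
swap(9,11) ⇒ [6,18,15,9,13,17,8,4,5,19,22,21]; return 9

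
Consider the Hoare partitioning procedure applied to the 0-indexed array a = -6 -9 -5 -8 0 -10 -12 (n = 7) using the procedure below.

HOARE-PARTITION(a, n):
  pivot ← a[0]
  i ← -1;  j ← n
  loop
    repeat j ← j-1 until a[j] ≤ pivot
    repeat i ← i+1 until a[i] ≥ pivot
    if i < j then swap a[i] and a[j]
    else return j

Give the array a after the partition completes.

-12 -9 -10 -8 0 -5 -6

pivot = a[0] = -6; i = -1, j = 7
j→6 (a[6]=-12≤-6), i→0 (a[0]=-6≥-6); i<j, swap → -12 -9 -5 -8 0 -10 -6
j→5 (a[5]=-10≤-6), i→2 (a[2]=-5≥-6); i<j, swap → -12 -9 -10 -8 0 -5 -6
j→3, i→4; i≥j, return j=3. a = -12 -9 -10 -8 0 -5 -6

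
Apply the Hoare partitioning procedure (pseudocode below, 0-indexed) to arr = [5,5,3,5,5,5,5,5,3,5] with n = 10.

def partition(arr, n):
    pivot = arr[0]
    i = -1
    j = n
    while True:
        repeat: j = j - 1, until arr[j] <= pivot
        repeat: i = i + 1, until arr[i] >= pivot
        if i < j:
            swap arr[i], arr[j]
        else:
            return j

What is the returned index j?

pivot=5
j stops at 9 (5), i stops at 0 (5); swap ⇒ [5,5,3,5,5,5,5,5,3,5]
j stops at 8 (3), i stops at 1 (5); swap ⇒ [5,3,3,5,5,5,5,5,5,5]
j stops at 7 (5), i stops at 3 (5); swap ⇒ [5,3,3,5,5,5,5,5,5,5]
j stops at 6 (5), i stops at 4 (5); swap ⇒ [5,3,3,5,5,5,5,5,5,5]
j stops at 5, i stops at 5; i≥j ⇒ return 5. arr=[5,3,3,5,5,5,5,5,5,5]

5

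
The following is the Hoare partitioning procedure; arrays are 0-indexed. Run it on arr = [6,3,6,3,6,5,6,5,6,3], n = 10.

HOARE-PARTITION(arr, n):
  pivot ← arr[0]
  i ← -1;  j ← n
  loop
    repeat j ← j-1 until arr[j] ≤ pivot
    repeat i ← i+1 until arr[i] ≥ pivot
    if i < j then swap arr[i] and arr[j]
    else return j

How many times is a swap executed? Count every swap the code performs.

3

pivot = arr[0] = 6; i = -1, j = 10
j→9 (arr[9]=3≤6), i→0 (arr[0]=6≥6); i<j, swap → [3,3,6,3,6,5,6,5,6,6]
j→8 (arr[8]=6≤6), i→2 (arr[2]=6≥6); i<j, swap → [3,3,6,3,6,5,6,5,6,6]
j→7 (arr[7]=5≤6), i→4 (arr[4]=6≥6); i<j, swap → [3,3,6,3,5,5,6,6,6,6]
j→6, i→6; i≥j, return j=6. arr = [3,3,6,3,5,5,6,6,6,6]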